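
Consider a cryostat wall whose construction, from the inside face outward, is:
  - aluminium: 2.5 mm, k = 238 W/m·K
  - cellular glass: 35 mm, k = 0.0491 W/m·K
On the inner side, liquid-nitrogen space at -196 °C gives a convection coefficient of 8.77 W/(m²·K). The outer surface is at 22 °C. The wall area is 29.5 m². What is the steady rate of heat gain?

Series thermal resistances:
R_inner film = 1/(h_i·A) = 1/(8.77×29.5) = 0.003865 K/W
R_aluminium = L/(kA) = 0.0025/(238×29.5) = 3.561×10^-7 K/W
R_cellular glass = L/(kA) = 0.035/(0.0491×29.5) = 0.02416 K/W
R_total = 0.02803 K/W
Q = ΔT / R_total = 218 / 0.02803

Q ≈ 7780 W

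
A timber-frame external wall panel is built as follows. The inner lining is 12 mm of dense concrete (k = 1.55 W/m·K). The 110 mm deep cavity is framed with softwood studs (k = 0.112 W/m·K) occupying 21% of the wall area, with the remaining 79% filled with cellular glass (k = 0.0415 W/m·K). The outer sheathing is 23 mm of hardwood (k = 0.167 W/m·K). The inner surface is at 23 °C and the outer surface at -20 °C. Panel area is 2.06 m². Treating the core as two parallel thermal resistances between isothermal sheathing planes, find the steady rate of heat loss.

Sheathing layers in series; stud and cavity paths in parallel between them.
R_inner = 0.012/(1.55×2.06) = 0.003758 K/W
R_stud  = 0.11/(0.112×0.21×2.06) = 2.27 K/W
R_cav   = 0.11/(0.0415×0.79×2.06) = 1.629 K/W
1/R_core = 1/R_stud + 1/R_cav → R_core = 0.9484 K/W
R_outer = 0.023/(0.167×2.06) = 0.06686 K/W
R_total = 1.019 K/W
Q = ΔT/R_total = 43/1.019

Q ≈ 42.2 W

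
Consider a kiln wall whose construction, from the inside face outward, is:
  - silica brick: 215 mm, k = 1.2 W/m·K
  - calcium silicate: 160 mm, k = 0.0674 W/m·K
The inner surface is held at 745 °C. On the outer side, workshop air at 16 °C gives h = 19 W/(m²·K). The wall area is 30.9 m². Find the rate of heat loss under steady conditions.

Q ≈ 8640 W

Using the resistance-network approach (series):
R_silica brick = L/(kA) = 0.215/(1.2×30.9) = 0.005798 K/W
R_calcium silicate = L/(kA) = 0.16/(0.0674×30.9) = 0.07682 K/W
R_outer film = 1/(h_o·A) = 1/(19×30.9) = 0.001703 K/W
R_total = 0.08433 K/W
Q = ΔT / R_total = 729 / 0.08433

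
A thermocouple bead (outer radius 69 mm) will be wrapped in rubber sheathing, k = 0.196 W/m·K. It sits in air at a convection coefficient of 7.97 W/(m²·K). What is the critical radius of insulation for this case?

r_cr ≈ 49.2 mm

For a sphere r_cr = 2k/h = 2×0.196/7.97
r_cr = 49.2 mm; since the bare radius (69 mm) is above r_cr, any added insulation will reduce heat loss.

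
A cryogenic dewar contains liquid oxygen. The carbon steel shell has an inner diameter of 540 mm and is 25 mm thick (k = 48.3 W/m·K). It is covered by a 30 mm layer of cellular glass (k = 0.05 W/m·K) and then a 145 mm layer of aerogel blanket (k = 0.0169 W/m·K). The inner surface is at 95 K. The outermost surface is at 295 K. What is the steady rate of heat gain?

Q ≈ 40.3 W

For a spherical shell R = (1/r₁ − 1/r₂)/(4πk); film R = 1/(h·4πr²). In series:
R_carbon steel shell = (1/0.27 − 1/0.295)/(4π×48.3) = 5.171×10^-4 K/W
R_cellular glass = (1/0.295 − 1/0.325)/(4π×0.05) = 0.498 K/W
R_aerogel blanket = (1/0.325 − 1/0.47)/(4π×0.0169) = 4.47 K/W
R_total = 4.968 K/W
Q = ΔT/R_total = 200/4.968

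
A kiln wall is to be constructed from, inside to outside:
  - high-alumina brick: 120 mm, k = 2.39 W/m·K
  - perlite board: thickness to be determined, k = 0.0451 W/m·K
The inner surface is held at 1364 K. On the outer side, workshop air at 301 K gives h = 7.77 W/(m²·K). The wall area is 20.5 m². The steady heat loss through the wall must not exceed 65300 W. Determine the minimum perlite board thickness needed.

Thermal resistances in series:
R_high-alumina brick = L/(kA) = 0.12/(2.39×20.5) = 0.002449 K/W
R_outer film = 1/(h_o·A) = 1/(7.77×20.5) = 0.006278 K/W
Sum of the known resistances R_other = 0.008727 K/W
Required total resistance R_tot = ΔT/Q_allow = 1063/65300 = 0.01628 K/W
R_perlite board = R_tot − R_other = 0.007551 K/W
L = R·k·A = 0.007551×0.0451×20.5

L ≈ 6.98 mm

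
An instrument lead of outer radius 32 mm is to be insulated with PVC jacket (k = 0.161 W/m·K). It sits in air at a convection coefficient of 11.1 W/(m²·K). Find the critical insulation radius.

For a cylinder r_cr = k/h = 0.161/11.1
r_cr = 14.5 mm; since the bare radius (32 mm) is above r_cr, any added insulation will reduce heat loss.

r_cr ≈ 14.5 mm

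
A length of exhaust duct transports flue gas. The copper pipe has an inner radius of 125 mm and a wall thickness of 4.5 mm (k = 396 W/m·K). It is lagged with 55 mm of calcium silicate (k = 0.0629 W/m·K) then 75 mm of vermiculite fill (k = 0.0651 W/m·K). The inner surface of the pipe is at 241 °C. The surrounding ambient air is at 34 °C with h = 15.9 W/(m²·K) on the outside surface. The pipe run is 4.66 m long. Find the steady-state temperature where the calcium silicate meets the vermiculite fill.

Treating each annulus and film as a series resistance:
R_copper pipe wall = ln(129.5/125)/(2π×396×4.66) = 3.05×10^-6 K/W
R_calcium silicate = ln(184.5/129.5)/(2π×0.0629×4.66) = 0.1922 K/W
R_vermiculite fill = ln(259.5/184.5)/(2π×0.0651×4.66) = 0.179 K/W
R_outer film = 1/(h_o·2πr_oL) = 1/(15.9×2π×0.2595×4.66) = 0.008278 K/W
R_total = 0.3794 K/W
Q = ΔT/R_total = 207/0.3794
Q = 546 W
T_interface = T_inner − Q·ΣR(inner→interface) = 241 − 546×0.1922

T ≈ 136 °C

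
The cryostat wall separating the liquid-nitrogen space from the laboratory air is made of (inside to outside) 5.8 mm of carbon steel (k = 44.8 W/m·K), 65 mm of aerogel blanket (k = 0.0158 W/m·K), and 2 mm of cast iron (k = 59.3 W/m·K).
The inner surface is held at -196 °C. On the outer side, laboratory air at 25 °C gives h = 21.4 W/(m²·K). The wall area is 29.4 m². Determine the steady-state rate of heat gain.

Treating each layer as a thermal resistance in series:
R_carbon steel = L/(kA) = 0.0058/(44.8×29.4) = 4.404×10^-6 K/W
R_aerogel blanket = L/(kA) = 0.065/(0.0158×29.4) = 0.1399 K/W
R_cast iron = L/(kA) = 0.002/(59.3×29.4) = 1.147×10^-6 K/W
R_outer film = 1/(h_o·A) = 1/(21.4×29.4) = 0.001589 K/W
R_total = 0.1415 K/W
Q = ΔT / R_total = 221 / 0.1415

Q ≈ 1560 W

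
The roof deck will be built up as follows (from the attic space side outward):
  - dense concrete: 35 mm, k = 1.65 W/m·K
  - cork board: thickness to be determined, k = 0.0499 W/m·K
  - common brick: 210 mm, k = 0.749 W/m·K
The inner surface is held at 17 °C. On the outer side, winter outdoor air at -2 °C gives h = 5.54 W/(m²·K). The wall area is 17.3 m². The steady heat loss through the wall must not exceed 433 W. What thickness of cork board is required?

L ≈ 13.8 mm

Using the resistance-network approach (series):
R_dense concrete = L/(kA) = 0.035/(1.65×17.3) = 0.001226 K/W
R_common brick = L/(kA) = 0.21/(0.749×17.3) = 0.01621 K/W
R_outer film = 1/(h_o·A) = 1/(5.54×17.3) = 0.01043 K/W
Sum of the known resistances R_other = 0.02787 K/W
Required total resistance R_tot = ΔT/Q_allow = 19/433 = 0.04388 K/W
R_cork board = R_tot − R_other = 0.01601 K/W
L = R·k·A = 0.01601×0.0499×17.3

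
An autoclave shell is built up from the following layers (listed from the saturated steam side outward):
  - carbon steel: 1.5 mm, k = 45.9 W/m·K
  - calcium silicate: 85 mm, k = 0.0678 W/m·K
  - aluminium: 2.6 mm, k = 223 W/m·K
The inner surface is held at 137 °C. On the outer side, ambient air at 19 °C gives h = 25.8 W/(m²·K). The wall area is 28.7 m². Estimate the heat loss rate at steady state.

Treating each layer as a thermal resistance in series:
R_carbon steel = L/(kA) = 0.0015/(45.9×28.7) = 1.139×10^-6 K/W
R_calcium silicate = L/(kA) = 0.085/(0.0678×28.7) = 0.04368 K/W
R_aluminium = L/(kA) = 0.0026/(223×28.7) = 4.062×10^-7 K/W
R_outer film = 1/(h_o·A) = 1/(25.8×28.7) = 0.001351 K/W
R_total = 0.04503 K/W
Q = ΔT / R_total = 118 / 0.04503

Q ≈ 2620 W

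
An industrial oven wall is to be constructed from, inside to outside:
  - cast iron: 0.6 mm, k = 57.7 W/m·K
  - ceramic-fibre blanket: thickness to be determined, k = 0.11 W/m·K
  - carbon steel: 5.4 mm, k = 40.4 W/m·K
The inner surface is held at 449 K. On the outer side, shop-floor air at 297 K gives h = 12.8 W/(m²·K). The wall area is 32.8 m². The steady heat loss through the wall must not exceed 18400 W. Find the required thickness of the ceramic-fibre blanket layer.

Model the wall as resistances in series:
R_cast iron = L/(kA) = 0.0006/(57.7×32.8) = 3.17×10^-7 K/W
R_carbon steel = L/(kA) = 0.0054/(40.4×32.8) = 4.075×10^-6 K/W
R_outer film = 1/(h_o·A) = 1/(12.8×32.8) = 0.002382 K/W
Sum of the known resistances R_other = 0.002386 K/W
Required total resistance R_tot = ΔT/Q_allow = 152/18400 = 0.008261 K/W
R_ceramic-fibre blanket = R_tot − R_other = 0.005875 K/W
L = R·k·A = 0.005875×0.11×32.8

L ≈ 21.2 mm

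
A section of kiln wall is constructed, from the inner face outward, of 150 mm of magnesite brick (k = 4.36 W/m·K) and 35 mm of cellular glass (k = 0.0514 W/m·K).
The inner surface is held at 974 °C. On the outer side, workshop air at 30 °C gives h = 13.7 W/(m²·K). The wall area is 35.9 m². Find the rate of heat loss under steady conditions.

Q ≈ 43000 W

Thermal resistances in series:
R_magnesite brick = L/(kA) = 0.15/(4.36×35.9) = 9.583×10^-4 K/W
R_cellular glass = L/(kA) = 0.035/(0.0514×35.9) = 0.01897 K/W
R_outer film = 1/(h_o·A) = 1/(13.7×35.9) = 0.002033 K/W
R_total = 0.02196 K/W
Q = ΔT / R_total = 944 / 0.02196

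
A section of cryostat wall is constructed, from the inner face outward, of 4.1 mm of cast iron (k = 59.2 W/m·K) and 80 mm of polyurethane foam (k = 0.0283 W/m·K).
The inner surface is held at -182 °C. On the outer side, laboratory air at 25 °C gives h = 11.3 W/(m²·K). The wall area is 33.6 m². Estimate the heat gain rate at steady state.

Series thermal resistances:
R_cast iron = L/(kA) = 0.0041/(59.2×33.6) = 2.061×10^-6 K/W
R_polyurethane foam = L/(kA) = 0.08/(0.0283×33.6) = 0.08413 K/W
R_outer film = 1/(h_o·A) = 1/(11.3×33.6) = 0.002634 K/W
R_total = 0.08677 K/W
Q = ΔT / R_total = 207 / 0.08677

Q ≈ 2390 W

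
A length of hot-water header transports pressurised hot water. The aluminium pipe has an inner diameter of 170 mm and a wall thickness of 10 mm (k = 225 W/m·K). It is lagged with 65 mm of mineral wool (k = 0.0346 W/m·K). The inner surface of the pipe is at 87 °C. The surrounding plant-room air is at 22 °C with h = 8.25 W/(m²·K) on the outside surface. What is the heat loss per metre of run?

q′ ≈ 25.8 W/m

For a radial system each layer contributes R = ln(r_out/r_in)/(2πkL); films add R = 1/(hA).
R_aluminium pipe wall = ln(95/85)/(2π×225×1) = 7.868×10^-5 K/W
R_mineral wool = ln(160/95)/(2π×0.0346×1) = 2.398 K/W
R_outer film = 1/(h_o·2πr_oL) = 1/(8.25×2π×0.16×1) = 0.1206 K/W
R_total = 2.519 K/W
Q = ΔT/R_total = 65/2.519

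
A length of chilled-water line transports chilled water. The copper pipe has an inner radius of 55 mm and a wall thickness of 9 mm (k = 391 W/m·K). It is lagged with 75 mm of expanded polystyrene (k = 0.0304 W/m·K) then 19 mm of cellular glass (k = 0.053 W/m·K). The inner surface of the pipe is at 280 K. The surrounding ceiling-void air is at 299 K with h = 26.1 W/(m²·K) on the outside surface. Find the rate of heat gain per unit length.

For a radial system each layer contributes R = ln(r_out/r_in)/(2πkL); films add R = 1/(hA).
R_copper pipe wall = ln(64/55)/(2π×391×1) = 6.169×10^-5 K/W
R_expanded polystyrene = ln(139/64)/(2π×0.0304×1) = 4.06 K/W
R_cellular glass = ln(158/139)/(2π×0.053×1) = 0.3847 K/W
R_outer film = 1/(h_o·2πr_oL) = 1/(26.1×2π×0.158×1) = 0.03859 K/W
R_total = 4.484 K/W
Q = ΔT/R_total = 19/4.484

q′ ≈ 4.24 W/m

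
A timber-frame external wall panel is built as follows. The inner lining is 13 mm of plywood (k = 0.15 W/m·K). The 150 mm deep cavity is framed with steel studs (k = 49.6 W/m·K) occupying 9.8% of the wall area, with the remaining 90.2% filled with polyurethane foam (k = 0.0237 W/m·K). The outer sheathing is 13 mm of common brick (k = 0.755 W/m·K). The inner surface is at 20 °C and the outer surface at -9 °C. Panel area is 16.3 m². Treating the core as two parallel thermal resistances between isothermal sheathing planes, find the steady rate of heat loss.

Q ≈ 3510 W

Sheathing layers in series; stud and cavity paths in parallel between them.
R_inner = 0.013/(0.15×16.3) = 0.005317 K/W
R_stud  = 0.15/(49.6×0.098×16.3) = 0.001893 K/W
R_cav   = 0.15/(0.0237×0.902×16.3) = 0.4305 K/W
1/R_core = 1/R_stud + 1/R_cav → R_core = 0.001885 K/W
R_outer = 0.013/(0.755×16.3) = 0.001056 K/W
R_total = 0.008258 K/W
Q = ΔT/R_total = 29/0.008258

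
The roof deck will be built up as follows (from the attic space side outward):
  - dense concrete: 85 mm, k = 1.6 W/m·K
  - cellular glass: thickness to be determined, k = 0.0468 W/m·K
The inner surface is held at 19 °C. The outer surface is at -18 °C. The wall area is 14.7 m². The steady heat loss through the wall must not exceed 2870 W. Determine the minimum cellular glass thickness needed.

Using the resistance-network approach (series):
R_dense concrete = L/(kA) = 0.085/(1.6×14.7) = 0.003614 K/W
Sum of the known resistances R_other = 0.003614 K/W
Required total resistance R_tot = ΔT/Q_allow = 37/2870 = 0.01289 K/W
R_cellular glass = R_tot − R_other = 0.009278 K/W
L = R·k·A = 0.009278×0.0468×14.7

L ≈ 6.38 mm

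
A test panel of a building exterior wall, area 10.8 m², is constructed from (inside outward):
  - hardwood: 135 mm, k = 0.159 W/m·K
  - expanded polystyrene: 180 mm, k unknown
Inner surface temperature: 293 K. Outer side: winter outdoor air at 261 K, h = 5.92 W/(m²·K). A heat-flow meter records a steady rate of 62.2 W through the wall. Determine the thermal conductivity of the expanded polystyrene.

k ≈ 0.0397 W/(m·K)

Thermal resistances in series:
R_hardwood = L/(kA) = 0.135/(0.159×10.8) = 0.07862 K/W
R_outer film = 1/(h_o·A) = 1/(5.92×10.8) = 0.01564 K/W
Sum of known resistances R_other = 0.09426 K/W
Total R = ΔT/Q = 32/62.2 = 0.5145 K/W
R_expanded polystyrene = R_total − R_other = 0.4202 K/W
k = L/(R·A) = 0.18/(0.4202×10.8)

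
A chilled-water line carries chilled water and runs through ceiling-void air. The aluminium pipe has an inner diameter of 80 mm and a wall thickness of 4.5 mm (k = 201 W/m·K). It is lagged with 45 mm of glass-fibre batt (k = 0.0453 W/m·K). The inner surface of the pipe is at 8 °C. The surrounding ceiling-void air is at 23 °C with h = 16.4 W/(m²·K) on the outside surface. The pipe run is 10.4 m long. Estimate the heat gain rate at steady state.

Cylindrical conduction, so R = ln(r₂/r₁)/(2πkL) per layer, in series:
R_aluminium pipe wall = ln(44.5/40)/(2π×201×10.4) = 8.117×10^-6 K/W
R_glass-fibre batt = ln(89.5/44.5)/(2π×0.0453×10.4) = 0.2361 K/W
R_outer film = 1/(h_o·2πr_oL) = 1/(16.4×2π×0.0895×10.4) = 0.01043 K/W
R_total = 0.2465 K/W
Q = ΔT/R_total = 15/0.2465

Q ≈ 60.9 W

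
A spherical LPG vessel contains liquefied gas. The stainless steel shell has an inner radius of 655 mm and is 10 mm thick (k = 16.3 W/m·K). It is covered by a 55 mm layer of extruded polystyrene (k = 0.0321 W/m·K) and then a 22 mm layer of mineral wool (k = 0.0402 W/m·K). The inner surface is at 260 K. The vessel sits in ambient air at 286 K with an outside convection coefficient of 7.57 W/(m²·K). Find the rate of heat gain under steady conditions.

Each spherical layer contributes R = (1/r_i − 1/r_o)/(4πk):
R_stainless steel shell = (1/0.655 − 1/0.665)/(4π×16.3) = 1.121×10^-4 K/W
R_extruded polystyrene = (1/0.665 − 1/0.72)/(4π×0.0321) = 0.2848 K/W
R_mineral wool = (1/0.72 − 1/0.742)/(4π×0.0402) = 0.08152 K/W
R_outer film = 1/(h·4πr_o²) = 1/(7.57×4π×0.742²) = 0.01909 K/W
R_total = 0.3855 K/W
Q = ΔT/R_total = 26/0.3855

Q ≈ 67.4 W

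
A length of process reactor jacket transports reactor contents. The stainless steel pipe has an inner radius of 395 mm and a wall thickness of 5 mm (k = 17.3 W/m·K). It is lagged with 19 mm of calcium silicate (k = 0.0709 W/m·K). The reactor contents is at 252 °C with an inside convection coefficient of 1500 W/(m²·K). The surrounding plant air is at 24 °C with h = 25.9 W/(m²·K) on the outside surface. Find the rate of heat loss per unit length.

For a radial system each layer contributes R = ln(r_out/r_in)/(2πkL); films add R = 1/(hA).
R_inner film = 1/(h_i·2πr₁L) = 1/(1500×2π×0.395×1) = 2.686×10^-4 K/W
R_stainless steel pipe wall = ln(400/395)/(2π×17.3×1) = 1.157×10^-4 K/W
R_calcium silicate = ln(419/400)/(2π×0.0709×1) = 0.1042 K/W
R_outer film = 1/(h_o·2πr_oL) = 1/(25.9×2π×0.419×1) = 0.01467 K/W
R_total = 0.1192 K/W
Q = ΔT/R_total = 228/0.1192

q′ ≈ 1910 W/m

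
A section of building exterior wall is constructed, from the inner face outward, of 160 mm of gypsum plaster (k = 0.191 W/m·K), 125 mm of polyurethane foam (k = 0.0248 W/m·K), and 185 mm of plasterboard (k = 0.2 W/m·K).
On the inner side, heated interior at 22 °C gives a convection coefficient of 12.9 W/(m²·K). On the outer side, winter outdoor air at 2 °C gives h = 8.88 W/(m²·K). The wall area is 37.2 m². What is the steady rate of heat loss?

Q ≈ 106 W

Thermal resistances in series:
R_inner film = 1/(h_i·A) = 1/(12.9×37.2) = 0.002084 K/W
R_gypsum plaster = L/(kA) = 0.16/(0.191×37.2) = 0.02252 K/W
R_polyurethane foam = L/(kA) = 0.125/(0.0248×37.2) = 0.1355 K/W
R_plasterboard = L/(kA) = 0.185/(0.2×37.2) = 0.02487 K/W
R_outer film = 1/(h_o·A) = 1/(8.88×37.2) = 0.003027 K/W
R_total = 0.188 K/W
Q = ΔT / R_total = 20 / 0.188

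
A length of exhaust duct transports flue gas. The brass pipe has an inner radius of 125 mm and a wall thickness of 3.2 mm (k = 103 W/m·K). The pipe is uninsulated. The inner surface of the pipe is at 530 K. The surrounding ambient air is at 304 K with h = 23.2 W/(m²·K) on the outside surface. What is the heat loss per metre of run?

q′ ≈ 4220 W/m

Per-layer cylindrical resistances, series-summed:
R_brass pipe wall = ln(128.2/125)/(2π×103×1) = 3.906×10^-5 K/W
R_outer film = 1/(h_o·2πr_oL) = 1/(23.2×2π×0.1282×1) = 0.05351 K/W
R_total = 0.05355 K/W
Q = ΔT/R_total = 226/0.05355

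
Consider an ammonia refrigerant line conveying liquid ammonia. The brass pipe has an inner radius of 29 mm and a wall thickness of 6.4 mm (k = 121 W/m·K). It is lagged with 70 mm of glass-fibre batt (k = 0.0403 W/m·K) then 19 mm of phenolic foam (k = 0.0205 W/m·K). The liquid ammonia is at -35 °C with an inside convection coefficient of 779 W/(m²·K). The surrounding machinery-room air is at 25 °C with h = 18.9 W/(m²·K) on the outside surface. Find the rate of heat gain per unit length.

q′ ≈ 10.6 W/m

Cylindrical conduction, so R = ln(r₂/r₁)/(2πkL) per layer, in series:
R_inner film = 1/(h_i·2πr₁L) = 1/(779×2π×0.029×1) = 0.007045 K/W
R_brass pipe wall = ln(35.4/29)/(2π×121×1) = 2.623×10^-4 K/W
R_glass-fibre batt = ln(105.4/35.4)/(2π×0.0403×1) = 4.309 K/W
R_phenolic foam = ln(124.4/105.4)/(2π×0.0205×1) = 1.287 K/W
R_outer film = 1/(h_o·2πr_oL) = 1/(18.9×2π×0.1244×1) = 0.06769 K/W
R_total = 5.671 K/W
Q = ΔT/R_total = 60/5.671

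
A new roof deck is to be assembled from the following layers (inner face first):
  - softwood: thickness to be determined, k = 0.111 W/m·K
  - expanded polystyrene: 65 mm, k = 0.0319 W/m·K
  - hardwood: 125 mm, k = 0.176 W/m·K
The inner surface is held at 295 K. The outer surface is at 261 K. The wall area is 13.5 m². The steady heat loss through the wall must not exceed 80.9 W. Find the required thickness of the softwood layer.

L ≈ 325 mm

Using the resistance-network approach (series):
R_expanded polystyrene = L/(kA) = 0.065/(0.0319×13.5) = 0.1509 K/W
R_hardwood = L/(kA) = 0.125/(0.176×13.5) = 0.05261 K/W
Sum of the known resistances R_other = 0.2035 K/W
Required total resistance R_tot = ΔT/Q_allow = 34/80.9 = 0.4203 K/W
R_softwood = R_tot − R_other = 0.2167 K/W
L = R·k·A = 0.2167×0.111×13.5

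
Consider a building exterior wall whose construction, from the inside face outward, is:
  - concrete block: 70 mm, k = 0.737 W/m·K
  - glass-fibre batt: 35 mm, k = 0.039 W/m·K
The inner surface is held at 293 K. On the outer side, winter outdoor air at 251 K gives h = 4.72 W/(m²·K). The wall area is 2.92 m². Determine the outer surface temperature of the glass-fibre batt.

T ≈ 258 K

Using the resistance-network approach (series):
R_concrete block = L/(kA) = 0.07/(0.737×2.92) = 0.03253 K/W
R_glass-fibre batt = L/(kA) = 0.035/(0.039×2.92) = 0.3073 K/W
R_outer film = 1/(h_o·A) = 1/(4.72×2.92) = 0.07256 K/W
R_total = 0.4124 K/W;  Q = ΔT/R_total = 42/0.4124 = 101.8 W
T_interface = T_inner − Q·ΣR(inner→interface) = 293 − 102×0.3399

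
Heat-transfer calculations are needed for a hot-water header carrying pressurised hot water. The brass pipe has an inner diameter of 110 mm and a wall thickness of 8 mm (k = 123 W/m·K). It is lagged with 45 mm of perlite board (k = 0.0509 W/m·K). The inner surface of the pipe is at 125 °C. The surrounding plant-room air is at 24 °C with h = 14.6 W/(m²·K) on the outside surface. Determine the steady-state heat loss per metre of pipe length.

For a radial system each layer contributes R = ln(r_out/r_in)/(2πkL); films add R = 1/(hA).
R_brass pipe wall = ln(63/55)/(2π×123×1) = 1.757×10^-4 K/W
R_perlite board = ln(108/63)/(2π×0.0509×1) = 1.685 K/W
R_outer film = 1/(h_o·2πr_oL) = 1/(14.6×2π×0.108×1) = 0.1009 K/W
R_total = 1.786 K/W
Q = ΔT/R_total = 101/1.786

q′ ≈ 56.5 W/m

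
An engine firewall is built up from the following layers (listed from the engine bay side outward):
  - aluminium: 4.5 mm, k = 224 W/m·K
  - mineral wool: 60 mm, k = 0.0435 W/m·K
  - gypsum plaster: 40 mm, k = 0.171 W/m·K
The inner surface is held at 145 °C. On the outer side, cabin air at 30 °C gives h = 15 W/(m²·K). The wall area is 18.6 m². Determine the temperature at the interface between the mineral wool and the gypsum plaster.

Using the resistance-network approach (series):
R_aluminium = L/(kA) = 0.0045/(224×18.6) = 1.08×10^-6 K/W
R_mineral wool = L/(kA) = 0.06/(0.0435×18.6) = 0.07416 K/W
R_gypsum plaster = L/(kA) = 0.04/(0.171×18.6) = 0.01258 K/W
R_outer film = 1/(h_o·A) = 1/(15×18.6) = 0.003584 K/W
R_total = 0.09032 K/W;  Q = ΔT/R_total = 115/0.09032 = 1273 W
T_interface = T_inner − Q·ΣR(inner→interface) = 145 − 1270×0.07416

T ≈ 50.6 °C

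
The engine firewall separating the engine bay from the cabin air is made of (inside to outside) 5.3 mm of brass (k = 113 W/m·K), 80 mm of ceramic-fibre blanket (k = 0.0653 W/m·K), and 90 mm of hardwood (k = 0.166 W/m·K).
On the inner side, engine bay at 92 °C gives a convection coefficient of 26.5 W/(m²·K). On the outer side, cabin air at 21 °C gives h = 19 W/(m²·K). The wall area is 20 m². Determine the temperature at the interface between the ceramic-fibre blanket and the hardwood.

T ≈ 43.7 °C

Thermal resistances in series:
R_inner film = 1/(h_i·A) = 1/(26.5×20) = 0.001887 K/W
R_brass = L/(kA) = 0.0053/(113×20) = 2.345×10^-6 K/W
R_ceramic-fibre blanket = L/(kA) = 0.08/(0.0653×20) = 0.06126 K/W
R_hardwood = L/(kA) = 0.09/(0.166×20) = 0.02711 K/W
R_outer film = 1/(h_o·A) = 1/(19×20) = 0.002632 K/W
R_total = 0.09288 K/W;  Q = ΔT/R_total = 71/0.09288 = 764.4 W
T_interface = T_inner − Q·ΣR(inner→interface) = 92 − 764×0.06314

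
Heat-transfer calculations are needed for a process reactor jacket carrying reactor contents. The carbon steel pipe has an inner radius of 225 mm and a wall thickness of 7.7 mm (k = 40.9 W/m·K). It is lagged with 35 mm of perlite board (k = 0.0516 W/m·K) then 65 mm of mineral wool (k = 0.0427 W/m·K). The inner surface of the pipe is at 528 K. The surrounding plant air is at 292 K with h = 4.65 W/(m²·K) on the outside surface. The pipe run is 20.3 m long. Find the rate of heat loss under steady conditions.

For a radial system each layer contributes R = ln(r_out/r_in)/(2πkL); films add R = 1/(hA).
R_carbon steel pipe wall = ln(232.7/225)/(2π×40.9×20.3) = 6.45×10^-6 K/W
R_perlite board = ln(267.7/232.7)/(2π×0.0516×20.3) = 0.02129 K/W
R_mineral wool = ln(332.7/267.7)/(2π×0.0427×20.3) = 0.03991 K/W
R_outer film = 1/(h_o·2πr_oL) = 1/(4.65×2π×0.3327×20.3) = 0.005068 K/W
R_total = 0.06628 K/W
Q = ΔT/R_total = 236/0.06628

Q ≈ 3560 W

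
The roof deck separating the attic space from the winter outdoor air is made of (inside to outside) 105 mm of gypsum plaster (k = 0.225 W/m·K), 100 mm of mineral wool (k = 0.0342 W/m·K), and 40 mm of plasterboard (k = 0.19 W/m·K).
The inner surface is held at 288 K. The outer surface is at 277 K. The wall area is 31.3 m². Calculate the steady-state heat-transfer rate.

Model the wall as resistances in series:
R_gypsum plaster = L/(kA) = 0.105/(0.225×31.3) = 0.01491 K/W
R_mineral wool = L/(kA) = 0.1/(0.0342×31.3) = 0.09342 K/W
R_plasterboard = L/(kA) = 0.04/(0.19×31.3) = 0.006726 K/W
R_total = 0.1151 K/W
Q = ΔT / R_total = 11 / 0.1151

Q ≈ 95.6 W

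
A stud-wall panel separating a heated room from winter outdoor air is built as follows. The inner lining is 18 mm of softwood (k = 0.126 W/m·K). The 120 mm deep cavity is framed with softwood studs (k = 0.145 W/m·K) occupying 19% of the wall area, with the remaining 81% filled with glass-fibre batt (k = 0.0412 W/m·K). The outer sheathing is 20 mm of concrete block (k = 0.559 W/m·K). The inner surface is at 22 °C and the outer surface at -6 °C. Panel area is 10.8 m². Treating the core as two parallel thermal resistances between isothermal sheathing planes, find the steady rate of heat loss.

Sheathing layers in series; stud and cavity paths in parallel between them.
R_inner = 0.018/(0.126×10.8) = 0.01323 K/W
R_stud  = 0.12/(0.145×0.19×10.8) = 0.4033 K/W
R_cav   = 0.12/(0.0412×0.81×10.8) = 0.3329 K/W
1/R_core = 1/R_stud + 1/R_cav → R_core = 0.1824 K/W
R_outer = 0.02/(0.559×10.8) = 0.003313 K/W
R_total = 0.1989 K/W
Q = ΔT/R_total = 28/0.1989

Q ≈ 141 W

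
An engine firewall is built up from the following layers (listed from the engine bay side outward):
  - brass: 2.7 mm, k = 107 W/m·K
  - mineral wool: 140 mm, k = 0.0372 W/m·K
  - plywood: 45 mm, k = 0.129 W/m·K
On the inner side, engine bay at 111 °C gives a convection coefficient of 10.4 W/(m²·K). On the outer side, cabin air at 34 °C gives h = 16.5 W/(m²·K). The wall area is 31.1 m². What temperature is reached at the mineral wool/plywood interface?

T ≈ 41.4 °C

Model the wall as resistances in series:
R_inner film = 1/(h_i·A) = 1/(10.4×31.1) = 0.003092 K/W
R_brass = L/(kA) = 0.0027/(107×31.1) = 8.114×10^-7 K/W
R_mineral wool = L/(kA) = 0.14/(0.0372×31.1) = 0.121 K/W
R_plywood = L/(kA) = 0.045/(0.129×31.1) = 0.01122 K/W
R_outer film = 1/(h_o·A) = 1/(16.5×31.1) = 0.001949 K/W
R_total = 0.1373 K/W;  Q = ΔT/R_total = 77/0.1373 = 560.9 W
T_interface = T_inner − Q·ΣR(inner→interface) = 111 − 561×0.1241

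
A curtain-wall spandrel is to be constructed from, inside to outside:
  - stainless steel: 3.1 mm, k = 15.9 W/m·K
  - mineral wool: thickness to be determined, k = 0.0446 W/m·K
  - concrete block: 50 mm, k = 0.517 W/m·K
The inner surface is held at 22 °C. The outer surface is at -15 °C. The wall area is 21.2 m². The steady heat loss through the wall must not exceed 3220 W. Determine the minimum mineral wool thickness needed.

L ≈ 6.54 mm

Series thermal resistances:
R_stainless steel = L/(kA) = 0.0031/(15.9×21.2) = 9.197×10^-6 K/W
R_concrete block = L/(kA) = 0.05/(0.517×21.2) = 0.004562 K/W
Sum of the known resistances R_other = 0.004571 K/W
Required total resistance R_tot = ΔT/Q_allow = 37/3220 = 0.01149 K/W
R_mineral wool = R_tot − R_other = 0.00692 K/W
L = R·k·A = 0.00692×0.0446×21.2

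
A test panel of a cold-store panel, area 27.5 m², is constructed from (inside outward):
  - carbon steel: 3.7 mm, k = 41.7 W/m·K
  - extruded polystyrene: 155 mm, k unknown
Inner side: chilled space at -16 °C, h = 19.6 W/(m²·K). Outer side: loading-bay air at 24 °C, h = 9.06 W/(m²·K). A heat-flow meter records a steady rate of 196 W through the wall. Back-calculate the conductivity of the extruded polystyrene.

Thermal resistances in series:
R_inner film = 1/(h_i·A) = 1/(19.6×27.5) = 0.001855 K/W
R_carbon steel = L/(kA) = 0.0037/(41.7×27.5) = 3.227×10^-6 K/W
R_outer film = 1/(h_o·A) = 1/(9.06×27.5) = 0.004014 K/W
Sum of known resistances R_other = 0.005872 K/W
Total R = ΔT/Q = 40/196 = 0.2041 K/W
R_extruded polystyrene = R_total − R_other = 0.1982 K/W
k = L/(R·A) = 0.155/(0.1982×27.5)

k ≈ 0.0284 W/(m·K)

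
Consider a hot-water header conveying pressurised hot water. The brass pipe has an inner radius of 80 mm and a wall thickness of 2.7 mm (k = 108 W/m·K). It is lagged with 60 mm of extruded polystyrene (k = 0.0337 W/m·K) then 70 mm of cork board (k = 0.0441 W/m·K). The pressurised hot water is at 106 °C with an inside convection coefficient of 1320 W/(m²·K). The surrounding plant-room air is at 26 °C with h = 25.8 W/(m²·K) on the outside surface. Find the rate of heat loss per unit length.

q′ ≈ 19.8 W/m

Treating each annulus and film as a series resistance:
R_inner film = 1/(h_i·2πr₁L) = 1/(1320×2π×0.08×1) = 0.001507 K/W
R_brass pipe wall = ln(82.7/80)/(2π×108×1) = 4.892×10^-5 K/W
R_extruded polystyrene = ln(142.7/82.7)/(2π×0.0337×1) = 2.576 K/W
R_cork board = ln(212.7/142.7)/(2π×0.0441×1) = 1.44 K/W
R_outer film = 1/(h_o·2πr_oL) = 1/(25.8×2π×0.2127×1) = 0.029 K/W
R_total = 4.047 K/W
Q = ΔT/R_total = 80/4.047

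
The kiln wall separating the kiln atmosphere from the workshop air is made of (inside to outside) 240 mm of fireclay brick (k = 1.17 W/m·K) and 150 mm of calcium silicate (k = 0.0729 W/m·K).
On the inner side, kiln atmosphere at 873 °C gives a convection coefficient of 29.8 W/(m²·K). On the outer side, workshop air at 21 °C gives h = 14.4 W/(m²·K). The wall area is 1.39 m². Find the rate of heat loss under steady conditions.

Q ≈ 501 W

Treating each layer as a thermal resistance in series:
R_inner film = 1/(h_i·A) = 1/(29.8×1.39) = 0.02414 K/W
R_fireclay brick = L/(kA) = 0.24/(1.17×1.39) = 0.1476 K/W
R_calcium silicate = L/(kA) = 0.15/(0.0729×1.39) = 1.48 K/W
R_outer film = 1/(h_o·A) = 1/(14.4×1.39) = 0.04996 K/W
R_total = 1.702 K/W
Q = ΔT / R_total = 852 / 1.702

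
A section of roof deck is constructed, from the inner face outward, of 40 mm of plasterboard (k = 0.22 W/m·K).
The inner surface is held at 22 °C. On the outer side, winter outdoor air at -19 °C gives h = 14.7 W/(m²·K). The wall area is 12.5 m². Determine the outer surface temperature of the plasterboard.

T ≈ -7.84 °C

Treating each layer as a thermal resistance in series:
R_plasterboard = L/(kA) = 0.04/(0.22×12.5) = 0.01455 K/W
R_outer film = 1/(h_o·A) = 1/(14.7×12.5) = 0.005442 K/W
R_total = 0.01999 K/W;  Q = ΔT/R_total = 41/0.01999 = 2051 W
T_interface = T_inner − Q·ΣR(inner→interface) = 22 − 2050×0.01455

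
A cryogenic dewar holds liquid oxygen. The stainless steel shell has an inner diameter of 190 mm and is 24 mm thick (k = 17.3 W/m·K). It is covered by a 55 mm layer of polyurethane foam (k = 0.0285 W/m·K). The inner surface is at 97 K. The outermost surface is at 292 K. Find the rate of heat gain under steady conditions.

Q ≈ 26.3 W

Each spherical layer contributes R = (1/r_i − 1/r_o)/(4πk):
R_stainless steel shell = (1/0.095 − 1/0.119)/(4π×17.3) = 0.009765 K/W
R_polyurethane foam = (1/0.119 − 1/0.174)/(4π×0.0285) = 7.417 K/W
R_total = 7.426 K/W
Q = ΔT/R_total = 195/7.426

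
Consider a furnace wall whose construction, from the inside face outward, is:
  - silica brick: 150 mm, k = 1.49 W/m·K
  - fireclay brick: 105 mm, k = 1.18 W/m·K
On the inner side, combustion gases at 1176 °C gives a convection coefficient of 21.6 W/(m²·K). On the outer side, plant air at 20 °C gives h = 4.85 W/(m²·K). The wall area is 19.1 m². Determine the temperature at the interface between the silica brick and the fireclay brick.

Model the wall as resistances in series:
R_inner film = 1/(h_i·A) = 1/(21.6×19.1) = 0.002424 K/W
R_silica brick = L/(kA) = 0.15/(1.49×19.1) = 0.005271 K/W
R_fireclay brick = L/(kA) = 0.105/(1.18×19.1) = 0.004659 K/W
R_outer film = 1/(h_o·A) = 1/(4.85×19.1) = 0.0108 K/W
R_total = 0.02315 K/W;  Q = ΔT/R_total = 1156/0.02315 = 49940 W
T_interface = T_inner − Q·ΣR(inner→interface) = 1176 − 49900×0.007695

T ≈ 792 °C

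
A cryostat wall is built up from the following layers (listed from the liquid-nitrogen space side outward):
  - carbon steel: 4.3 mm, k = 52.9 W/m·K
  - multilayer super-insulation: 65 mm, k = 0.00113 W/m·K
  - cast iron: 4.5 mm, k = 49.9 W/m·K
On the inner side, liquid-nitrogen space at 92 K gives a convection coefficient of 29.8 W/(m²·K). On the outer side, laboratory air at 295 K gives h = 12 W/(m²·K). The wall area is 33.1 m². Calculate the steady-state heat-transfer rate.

Q ≈ 117 W

Treating each layer as a thermal resistance in series:
R_inner film = 1/(h_i·A) = 1/(29.8×33.1) = 0.001014 K/W
R_carbon steel = L/(kA) = 0.0043/(52.9×33.1) = 2.456×10^-6 K/W
R_multilayer super-insulation = L/(kA) = 0.065/(0.00113×33.1) = 1.738 K/W
R_cast iron = L/(kA) = 0.0045/(49.9×33.1) = 2.724×10^-6 K/W
R_outer film = 1/(h_o·A) = 1/(12×33.1) = 0.002518 K/W
R_total = 1.741 K/W
Q = ΔT / R_total = 203 / 1.741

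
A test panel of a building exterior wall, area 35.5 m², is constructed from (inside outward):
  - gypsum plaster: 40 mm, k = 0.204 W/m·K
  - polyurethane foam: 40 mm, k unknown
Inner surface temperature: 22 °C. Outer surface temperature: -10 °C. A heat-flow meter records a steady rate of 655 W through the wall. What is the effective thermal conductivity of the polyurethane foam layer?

Using the resistance-network approach (series):
R_gypsum plaster = L/(kA) = 0.04/(0.204×35.5) = 0.005523 K/W
Sum of known resistances R_other = 0.005523 K/W
Total R = ΔT/Q = 32/655 = 0.04885 K/W
R_polyurethane foam = R_total − R_other = 0.04333 K/W
k = L/(R·A) = 0.04/(0.04333×35.5)

k ≈ 0.026 W/(m·K)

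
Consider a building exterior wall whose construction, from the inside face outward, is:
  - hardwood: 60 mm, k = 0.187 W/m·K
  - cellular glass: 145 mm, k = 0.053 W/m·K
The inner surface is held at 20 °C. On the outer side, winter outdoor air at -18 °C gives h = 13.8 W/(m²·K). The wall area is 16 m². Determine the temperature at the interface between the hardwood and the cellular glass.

Treating each layer as a thermal resistance in series:
R_hardwood = L/(kA) = 0.06/(0.187×16) = 0.02005 K/W
R_cellular glass = L/(kA) = 0.145/(0.053×16) = 0.171 K/W
R_outer film = 1/(h_o·A) = 1/(13.8×16) = 0.004529 K/W
R_total = 0.1956 K/W;  Q = ΔT/R_total = 38/0.1956 = 194.3 W
T_interface = T_inner − Q·ΣR(inner→interface) = 20 − 194×0.02005

T ≈ 16.1 °C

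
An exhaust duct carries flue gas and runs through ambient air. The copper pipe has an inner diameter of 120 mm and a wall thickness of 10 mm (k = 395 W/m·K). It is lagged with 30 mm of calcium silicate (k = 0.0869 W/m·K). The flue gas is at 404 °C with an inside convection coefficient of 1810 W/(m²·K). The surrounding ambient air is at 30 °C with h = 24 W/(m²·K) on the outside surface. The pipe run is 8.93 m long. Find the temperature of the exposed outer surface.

Per-layer cylindrical resistances, series-summed:
R_inner film = 1/(h_i·2πr₁L) = 1/(1810×2π×0.06×8.93) = 1.641×10^-4 K/W
R_copper pipe wall = ln(70/60)/(2π×395×8.93) = 6.955×10^-6 K/W
R_calcium silicate = ln(100/70)/(2π×0.0869×8.93) = 0.07315 K/W
R_outer film = 1/(h_o·2πr_oL) = 1/(24×2π×0.1×8.93) = 0.007426 K/W
R_total = 0.08075 K/W
Q = ΔT/R_total = 374/0.08075
Q = 4630 W
T_interface = T_inner − Q·ΣR(inner→interface) = 404 − 4630×0.07332

T ≈ 64.4 °C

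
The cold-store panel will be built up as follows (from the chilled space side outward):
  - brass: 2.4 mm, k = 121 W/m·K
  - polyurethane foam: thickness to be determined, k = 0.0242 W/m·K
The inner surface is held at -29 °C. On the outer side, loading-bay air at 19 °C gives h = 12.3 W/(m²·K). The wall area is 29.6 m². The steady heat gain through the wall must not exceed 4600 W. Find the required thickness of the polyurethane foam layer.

L ≈ 5.51 mm

Series thermal resistances:
R_brass = L/(kA) = 0.0024/(121×29.6) = 6.701×10^-7 K/W
R_outer film = 1/(h_o·A) = 1/(12.3×29.6) = 0.002747 K/W
Sum of the known resistances R_other = 0.002747 K/W
Required total resistance R_tot = ΔT/Q_allow = 48/4600 = 0.01043 K/W
R_polyurethane foam = R_tot − R_other = 0.007687 K/W
L = R·k·A = 0.007687×0.0242×29.6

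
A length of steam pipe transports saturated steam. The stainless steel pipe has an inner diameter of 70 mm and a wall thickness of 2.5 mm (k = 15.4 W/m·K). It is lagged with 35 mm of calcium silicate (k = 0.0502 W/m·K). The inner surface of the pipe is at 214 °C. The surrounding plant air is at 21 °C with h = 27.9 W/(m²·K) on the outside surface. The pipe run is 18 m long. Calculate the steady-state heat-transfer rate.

Q ≈ 1600 W

Treating each annulus and film as a series resistance:
R_stainless steel pipe wall = ln(37.5/35)/(2π×15.4×18) = 3.961×10^-5 K/W
R_calcium silicate = ln(72.5/37.5)/(2π×0.0502×18) = 0.1161 K/W
R_outer film = 1/(h_o·2πr_oL) = 1/(27.9×2π×0.0725×18) = 0.004371 K/W
R_total = 0.1205 K/W
Q = ΔT/R_total = 193/0.1205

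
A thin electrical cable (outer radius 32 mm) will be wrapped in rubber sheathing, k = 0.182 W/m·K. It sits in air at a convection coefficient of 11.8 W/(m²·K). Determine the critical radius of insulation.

r_cr ≈ 15.4 mm

For a cylinder r_cr = k/h = 0.182/11.8
r_cr = 15.4 mm; since the bare radius (32 mm) is above r_cr, any added insulation will reduce heat loss.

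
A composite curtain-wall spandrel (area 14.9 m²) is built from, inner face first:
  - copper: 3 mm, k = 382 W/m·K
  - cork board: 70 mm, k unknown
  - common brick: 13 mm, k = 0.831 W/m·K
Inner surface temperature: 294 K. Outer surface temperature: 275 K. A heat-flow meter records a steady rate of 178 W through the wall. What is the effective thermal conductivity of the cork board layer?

Series thermal resistances:
R_copper = L/(kA) = 0.003/(382×14.9) = 5.271×10^-7 K/W
R_common brick = L/(kA) = 0.013/(0.831×14.9) = 0.00105 K/W
Sum of known resistances R_other = 0.00105 K/W
Total R = ΔT/Q = 19/178 = 0.1067 K/W
R_cork board = R_total − R_other = 0.1057 K/W
k = L/(R·A) = 0.07/(0.1057×14.9)

k ≈ 0.0445 W/(m·K)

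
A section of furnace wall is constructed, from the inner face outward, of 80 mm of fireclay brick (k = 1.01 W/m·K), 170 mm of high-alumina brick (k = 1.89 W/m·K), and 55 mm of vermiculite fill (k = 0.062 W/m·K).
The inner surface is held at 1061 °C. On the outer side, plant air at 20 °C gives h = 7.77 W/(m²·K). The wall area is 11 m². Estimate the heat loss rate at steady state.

Model the wall as resistances in series:
R_fireclay brick = L/(kA) = 0.08/(1.01×11) = 0.007201 K/W
R_high-alumina brick = L/(kA) = 0.17/(1.89×11) = 0.008177 K/W
R_vermiculite fill = L/(kA) = 0.055/(0.062×11) = 0.08065 K/W
R_outer film = 1/(h_o·A) = 1/(7.77×11) = 0.0117 K/W
R_total = 0.1077 K/W
Q = ΔT / R_total = 1041 / 0.1077

Q ≈ 9660 W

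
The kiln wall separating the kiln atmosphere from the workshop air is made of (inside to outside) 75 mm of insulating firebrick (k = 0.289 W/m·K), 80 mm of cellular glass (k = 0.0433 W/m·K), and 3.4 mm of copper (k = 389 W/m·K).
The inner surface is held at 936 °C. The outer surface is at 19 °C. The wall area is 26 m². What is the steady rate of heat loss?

Q ≈ 11300 W

Treating each layer as a thermal resistance in series:
R_insulating firebrick = L/(kA) = 0.075/(0.289×26) = 0.009981 K/W
R_cellular glass = L/(kA) = 0.08/(0.0433×26) = 0.07106 K/W
R_copper = L/(kA) = 0.0034/(389×26) = 3.362×10^-7 K/W
R_total = 0.08104 K/W
Q = ΔT / R_total = 917 / 0.08104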